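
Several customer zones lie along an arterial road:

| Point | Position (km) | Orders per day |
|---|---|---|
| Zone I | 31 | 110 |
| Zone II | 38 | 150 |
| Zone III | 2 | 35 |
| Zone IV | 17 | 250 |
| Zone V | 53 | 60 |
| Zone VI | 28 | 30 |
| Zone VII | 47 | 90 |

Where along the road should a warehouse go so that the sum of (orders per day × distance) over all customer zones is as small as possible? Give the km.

x = 31

For a sum of weighted absolute distances on a line, the optimum is the weighted median (not the mean). Total weight W = 725; half-weight = 362.5.
Sort by position and accumulate weight:
  km 2 (Zone III, w=35) → cum 35
  km 17 (Zone IV, w=250) → cum 285
  km 28 (Zone VI, w=30) → cum 315
  km 31 (Zone I, w=110) → cum 425  ≥ 362.5 → median here
  km 38 (Zone II, w=150) → cum 575
  km 47 (Zone VII, w=90) → cum 665
  km 53 (Zone V, w=60) → cum 725
Optimal location: km 31.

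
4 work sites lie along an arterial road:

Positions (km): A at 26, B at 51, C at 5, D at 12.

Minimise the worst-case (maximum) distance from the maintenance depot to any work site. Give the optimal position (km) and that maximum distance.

location 28, max distance 23

The 1-center on a line is the midpoint of the two extreme points: leftmost at 5, rightmost at 51.
Optimal location = (5 + 51)/2 = 28; maximum distance = (51 − 5)/2 = 23.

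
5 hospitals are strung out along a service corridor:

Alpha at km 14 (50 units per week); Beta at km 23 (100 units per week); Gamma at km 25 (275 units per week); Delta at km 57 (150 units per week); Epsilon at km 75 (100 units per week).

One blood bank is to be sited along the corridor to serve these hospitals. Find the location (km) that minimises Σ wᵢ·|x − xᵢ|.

x = 25

For a sum of weighted absolute distances on a line, the optimum is the weighted median (not the mean). Total weight W = 675; half-weight = 337.5.
Sort by position and accumulate weight:
  km 14 (Alpha, w=50) → cum 50
  km 23 (Beta, w=100) → cum 150
  km 25 (Gamma, w=275) → cum 425  ≥ 337.5 → median here
  km 57 (Delta, w=150) → cum 575
  km 75 (Epsilon, w=100) → cum 675
Optimal location: km 25.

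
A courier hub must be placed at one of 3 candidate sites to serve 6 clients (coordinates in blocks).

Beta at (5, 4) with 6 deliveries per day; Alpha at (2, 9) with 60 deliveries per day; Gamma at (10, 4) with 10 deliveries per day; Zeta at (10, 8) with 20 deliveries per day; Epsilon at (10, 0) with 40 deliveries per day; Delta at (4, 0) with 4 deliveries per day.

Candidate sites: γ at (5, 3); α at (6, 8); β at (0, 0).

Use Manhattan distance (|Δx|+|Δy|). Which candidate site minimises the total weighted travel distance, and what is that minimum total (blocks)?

Total weighted distance at each candidate:
  γ (5, 3): total = 1142
  α (6, 8): total = 1010
  β (0, 0): total = 1630
Minimum is at α with total 1010 blocks.

α, total 1010 blocks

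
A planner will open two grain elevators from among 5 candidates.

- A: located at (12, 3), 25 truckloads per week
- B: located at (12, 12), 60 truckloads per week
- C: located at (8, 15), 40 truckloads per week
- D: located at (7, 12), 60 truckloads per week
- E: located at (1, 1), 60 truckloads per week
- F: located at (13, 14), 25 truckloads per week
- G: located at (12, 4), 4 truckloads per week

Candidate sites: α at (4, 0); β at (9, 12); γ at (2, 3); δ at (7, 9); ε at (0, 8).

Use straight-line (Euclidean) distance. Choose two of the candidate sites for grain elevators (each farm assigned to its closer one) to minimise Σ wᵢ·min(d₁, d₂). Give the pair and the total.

Evaluate every pair (each demand assigned to the nearer of the two):
  {β, γ}: total = 943.8
  {α, β}: total = 975.8
  {β, ε}: total = 1233.9
  {γ, δ}: total = 1326.1
  {β, δ}: total = 1361.8
  {α, δ}: total = 1381.7
  {δ, ε}: total = 1616.2
  {γ, ε}: total = 2450.2
  {α, ε}: total = 2464.9
  {α, γ}: total = 2734.1
Best pair: {β, γ} with total 943.8.

{β, γ}, total 943.8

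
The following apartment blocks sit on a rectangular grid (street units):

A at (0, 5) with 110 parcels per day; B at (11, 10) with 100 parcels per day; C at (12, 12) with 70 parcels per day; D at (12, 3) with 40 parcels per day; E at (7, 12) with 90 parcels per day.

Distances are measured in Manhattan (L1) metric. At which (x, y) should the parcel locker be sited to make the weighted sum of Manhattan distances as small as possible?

(11, 10)

Manhattan distance separates: Σwᵢ(|x−xᵢ|+|y−yᵢ|) = Σwᵢ|x−xᵢ| + Σwᵢ|y−yᵢ|, so x and y are optimised independently as 1-D weighted medians.
Total weight W = 410; half = 205.
x-coordinate, sorted with cumulative weight:
  x=0 (A, w=110) cum 110
  x=7 (E, w=90) cum 200
  x=11 (B, w=100) cum 300  ← median
  x=12 (C, w=70) cum 370
  x=12 (D, w=40) cum 410
⇒ x* = 11
y-coordinate, sorted with cumulative weight:
  y=3 (D, w=40) cum 40
  y=5 (A, w=110) cum 150
  y=10 (B, w=100) cum 250  ← median
  y=12 (C, w=70) cum 320
  y=12 (E, w=90) cum 410
⇒ y* = 10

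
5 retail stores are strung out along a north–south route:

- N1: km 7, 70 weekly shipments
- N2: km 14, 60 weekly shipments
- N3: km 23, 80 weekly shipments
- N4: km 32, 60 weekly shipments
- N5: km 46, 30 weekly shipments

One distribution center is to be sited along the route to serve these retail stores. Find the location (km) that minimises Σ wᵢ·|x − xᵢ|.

x = 23

For a sum of weighted absolute distances on a line, the optimum is the weighted median (not the mean). Total weight W = 300; half-weight = 150.
Sort by position and accumulate weight:
  km 7 (N1, w=70) → cum 70
  km 14 (N2, w=60) → cum 130
  km 23 (N3, w=80) → cum 210  ≥ 150 → median here
  km 32 (N4, w=60) → cum 270
  km 46 (N5, w=30) → cum 300
Optimal location: km 23.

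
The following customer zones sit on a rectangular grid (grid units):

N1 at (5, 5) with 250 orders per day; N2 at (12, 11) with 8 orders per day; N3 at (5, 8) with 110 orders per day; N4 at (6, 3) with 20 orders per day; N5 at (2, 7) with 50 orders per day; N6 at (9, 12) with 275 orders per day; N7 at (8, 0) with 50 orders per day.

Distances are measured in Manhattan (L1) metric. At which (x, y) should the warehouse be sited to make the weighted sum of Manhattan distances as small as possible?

(5, 8)

Manhattan distance separates: Σwᵢ(|x−xᵢ|+|y−yᵢ|) = Σwᵢ|x−xᵢ| + Σwᵢ|y−yᵢ|, so x and y are optimised independently as 1-D weighted medians.
Total weight W = 763; half = 381.5.
x-coordinate, sorted with cumulative weight:
  x=2 (N5, w=50) cum 50
  x=5 (N1, w=250) cum 300
  x=5 (N3, w=110) cum 410  ← median
  x=6 (N4, w=20) cum 430
  x=8 (N7, w=50) cum 480
  x=9 (N6, w=275) cum 755
  x=12 (N2, w=8) cum 763
⇒ x* = 5
y-coordinate, sorted with cumulative weight:
  y=0 (N7, w=50) cum 50
  y=3 (N4, w=20) cum 70
  y=5 (N1, w=250) cum 320
  y=7 (N5, w=50) cum 370
  y=8 (N3, w=110) cum 480  ← median
  y=11 (N2, w=8) cum 488
  y=12 (N6, w=275) cum 763
⇒ y* = 8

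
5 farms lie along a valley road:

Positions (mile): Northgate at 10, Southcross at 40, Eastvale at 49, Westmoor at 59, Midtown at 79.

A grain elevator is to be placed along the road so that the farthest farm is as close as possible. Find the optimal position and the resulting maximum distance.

The 1-center on a line is the midpoint of the two extreme points: leftmost at 10, rightmost at 79.
Optimal location = (10 + 79)/2 = 44.5; maximum distance = (79 − 10)/2 = 34.5.

location 44.5, max distance 34.5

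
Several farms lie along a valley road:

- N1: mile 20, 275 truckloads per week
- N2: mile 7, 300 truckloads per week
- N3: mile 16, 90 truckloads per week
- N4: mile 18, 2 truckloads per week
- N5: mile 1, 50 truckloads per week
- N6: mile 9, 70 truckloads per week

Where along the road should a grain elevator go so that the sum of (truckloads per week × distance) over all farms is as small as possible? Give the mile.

For a sum of weighted absolute distances on a line, the optimum is the weighted median (not the mean). Total weight W = 787; half-weight = 393.5.
Sort by position and accumulate weight:
  mile 1 (N5, w=50) → cum 50
  mile 7 (N2, w=300) → cum 350
  mile 9 (N6, w=70) → cum 420  ≥ 393.5 → median here
  mile 16 (N3, w=90) → cum 510
  mile 18 (N4, w=2) → cum 512
  mile 20 (N1, w=275) → cum 787
Optimal location: mile 9.

x = 9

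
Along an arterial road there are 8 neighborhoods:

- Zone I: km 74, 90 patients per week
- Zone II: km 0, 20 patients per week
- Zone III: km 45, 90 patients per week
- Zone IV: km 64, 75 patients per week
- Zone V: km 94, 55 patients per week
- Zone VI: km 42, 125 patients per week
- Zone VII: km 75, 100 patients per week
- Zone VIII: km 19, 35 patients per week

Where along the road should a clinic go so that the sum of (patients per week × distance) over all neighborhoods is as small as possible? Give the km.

For a sum of weighted absolute distances on a line, the optimum is the weighted median (not the mean). Total weight W = 590; half-weight = 295.
Sort by position and accumulate weight:
  km 0 (Zone II, w=20) → cum 20
  km 19 (Zone VIII, w=35) → cum 55
  km 42 (Zone VI, w=125) → cum 180
  km 45 (Zone III, w=90) → cum 270
  km 64 (Zone IV, w=75) → cum 345  ≥ 295 → median here
  km 74 (Zone I, w=90) → cum 435
  km 75 (Zone VII, w=100) → cum 535
  km 94 (Zone V, w=55) → cum 590
Optimal location: km 64.

x = 64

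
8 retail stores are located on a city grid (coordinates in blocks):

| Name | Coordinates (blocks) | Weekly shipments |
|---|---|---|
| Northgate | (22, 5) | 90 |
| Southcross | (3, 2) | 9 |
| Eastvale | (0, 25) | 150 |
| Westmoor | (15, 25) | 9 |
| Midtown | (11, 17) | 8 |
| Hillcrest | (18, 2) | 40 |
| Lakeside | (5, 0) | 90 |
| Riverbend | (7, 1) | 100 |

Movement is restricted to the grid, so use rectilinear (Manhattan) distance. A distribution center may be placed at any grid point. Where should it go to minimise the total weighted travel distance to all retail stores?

Manhattan distance separates: Σwᵢ(|x−xᵢ|+|y−yᵢ|) = Σwᵢ|x−xᵢ| + Σwᵢ|y−yᵢ|, so x and y are optimised independently as 1-D weighted medians.
Total weight W = 496; half = 248.
x-coordinate, sorted with cumulative weight:
  x=0 (Eastvale, w=150) cum 150
  x=3 (Southcross, w=9) cum 159
  x=5 (Lakeside, w=90) cum 249  ← median
  x=7 (Riverbend, w=100) cum 349
  x=11 (Midtown, w=8) cum 357
  x=15 (Westmoor, w=9) cum 366
  x=18 (Hillcrest, w=40) cum 406
  x=22 (Northgate, w=90) cum 496
⇒ x* = 5
y-coordinate, sorted with cumulative weight:
  y=0 (Lakeside, w=90) cum 90
  y=1 (Riverbend, w=100) cum 190
  y=2 (Southcross, w=9) cum 199
  y=2 (Hillcrest, w=40) cum 239
  y=5 (Northgate, w=90) cum 329  ← median
  y=17 (Midtown, w=8) cum 337
  y=25 (Eastvale, w=150) cum 487
  y=25 (Westmoor, w=9) cum 496
⇒ y* = 5

(5, 5)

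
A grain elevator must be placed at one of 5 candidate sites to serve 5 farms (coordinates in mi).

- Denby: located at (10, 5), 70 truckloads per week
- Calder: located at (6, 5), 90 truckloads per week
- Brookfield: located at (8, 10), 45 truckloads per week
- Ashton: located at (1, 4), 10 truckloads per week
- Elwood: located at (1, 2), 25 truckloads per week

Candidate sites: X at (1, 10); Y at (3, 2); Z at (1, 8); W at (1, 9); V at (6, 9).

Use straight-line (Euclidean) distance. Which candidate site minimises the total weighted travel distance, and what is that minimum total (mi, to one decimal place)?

V, total 1142.4 mi

Total weighted distance at each candidate:
  X (1, 10): total = 1932.1
  Y (3, 2): total = 1417.8
  Z (1, 8): total = 1706.5
  W (1, 9): total = 1808.9
  V (6, 9): total = 1142.4
Minimum is at V with total 1142.4 mi.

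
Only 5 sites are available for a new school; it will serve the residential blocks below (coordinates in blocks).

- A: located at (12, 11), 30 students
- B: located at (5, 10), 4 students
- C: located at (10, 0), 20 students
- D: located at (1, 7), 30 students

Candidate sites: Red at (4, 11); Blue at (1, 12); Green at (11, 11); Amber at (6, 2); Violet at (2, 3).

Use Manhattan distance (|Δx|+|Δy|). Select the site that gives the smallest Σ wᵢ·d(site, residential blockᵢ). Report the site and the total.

Total weighted distance at each candidate:
  Red (4, 11): total = 798
  Blue (1, 12): total = 954
  Green (11, 11): total = 718
  Amber (6, 2): total = 906
  Violet (2, 3): total = 950
Minimum is at Green with total 718 blocks.

Green, total 718 blocks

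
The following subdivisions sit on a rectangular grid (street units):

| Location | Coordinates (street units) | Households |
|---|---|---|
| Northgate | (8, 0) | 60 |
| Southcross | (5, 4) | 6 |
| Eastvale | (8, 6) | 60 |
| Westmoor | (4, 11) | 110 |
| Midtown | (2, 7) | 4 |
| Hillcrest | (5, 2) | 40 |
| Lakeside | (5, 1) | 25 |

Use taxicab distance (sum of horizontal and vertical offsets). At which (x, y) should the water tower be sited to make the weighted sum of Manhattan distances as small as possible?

(5, 6)

Manhattan distance separates: Σwᵢ(|x−xᵢ|+|y−yᵢ|) = Σwᵢ|x−xᵢ| + Σwᵢ|y−yᵢ|, so x and y are optimised independently as 1-D weighted medians.
Total weight W = 305; half = 152.5.
x-coordinate, sorted with cumulative weight:
  x=2 (Midtown, w=4) cum 4
  x=4 (Westmoor, w=110) cum 114
  x=5 (Southcross, w=6) cum 120
  x=5 (Hillcrest, w=40) cum 160  ← median
  x=5 (Lakeside, w=25) cum 185
  x=8 (Northgate, w=60) cum 245
  x=8 (Eastvale, w=60) cum 305
⇒ x* = 5
y-coordinate, sorted with cumulative weight:
  y=0 (Northgate, w=60) cum 60
  y=1 (Lakeside, w=25) cum 85
  y=2 (Hillcrest, w=40) cum 125
  y=4 (Southcross, w=6) cum 131
  y=6 (Eastvale, w=60) cum 191  ← median
  y=7 (Midtown, w=4) cum 195
  y=11 (Westmoor, w=110) cum 305
⇒ y* = 6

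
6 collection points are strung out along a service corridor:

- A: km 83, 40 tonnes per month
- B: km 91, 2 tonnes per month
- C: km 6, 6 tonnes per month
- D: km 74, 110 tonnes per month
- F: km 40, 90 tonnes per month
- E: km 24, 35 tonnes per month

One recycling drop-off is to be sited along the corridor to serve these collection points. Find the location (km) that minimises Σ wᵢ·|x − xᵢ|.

For a sum of weighted absolute distances on a line, the optimum is the weighted median (not the mean). Total weight W = 283; half-weight = 141.5.
Sort by position and accumulate weight:
  km 6 (C, w=6) → cum 6
  km 24 (E, w=35) → cum 41
  km 40 (F, w=90) → cum 131
  km 74 (D, w=110) → cum 241  ≥ 141.5 → median here
  km 83 (A, w=40) → cum 281
  km 91 (B, w=2) → cum 283
Optimal location: km 74.

x = 74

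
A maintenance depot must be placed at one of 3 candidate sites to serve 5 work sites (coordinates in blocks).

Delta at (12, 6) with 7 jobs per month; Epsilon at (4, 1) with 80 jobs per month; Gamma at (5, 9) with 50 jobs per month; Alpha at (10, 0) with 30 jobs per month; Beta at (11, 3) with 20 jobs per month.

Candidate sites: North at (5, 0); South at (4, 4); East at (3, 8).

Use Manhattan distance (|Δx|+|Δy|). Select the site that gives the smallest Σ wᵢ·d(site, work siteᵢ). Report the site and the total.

Total weighted distance at each candidate:
  North (5, 0): total = 1031
  South (4, 4): total = 1070
  East (3, 8): total = 1577
Minimum is at North with total 1031 blocks.

North, total 1031 blocks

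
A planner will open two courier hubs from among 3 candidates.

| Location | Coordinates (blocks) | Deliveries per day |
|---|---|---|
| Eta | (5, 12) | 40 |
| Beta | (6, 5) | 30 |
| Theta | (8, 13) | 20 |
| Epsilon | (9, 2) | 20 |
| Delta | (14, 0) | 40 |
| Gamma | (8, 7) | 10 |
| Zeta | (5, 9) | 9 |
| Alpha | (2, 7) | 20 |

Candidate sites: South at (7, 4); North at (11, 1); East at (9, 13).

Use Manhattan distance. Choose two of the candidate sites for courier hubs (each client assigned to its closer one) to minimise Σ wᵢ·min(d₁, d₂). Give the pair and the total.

{South, East}, total 1063

Evaluate every pair (each demand assigned to the nearer of the two):
  {South, East}: total = 1063
  {North, East}: total = 1112
  {South, North}: total = 1143
Best pair: {South, East} with total 1063.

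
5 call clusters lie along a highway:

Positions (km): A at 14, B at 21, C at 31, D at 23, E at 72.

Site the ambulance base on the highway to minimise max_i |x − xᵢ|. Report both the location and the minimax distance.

The 1-center on a line is the midpoint of the two extreme points: leftmost at 14, rightmost at 72.
Optimal location = (14 + 72)/2 = 43; maximum distance = (72 − 14)/2 = 29.

location 43, max distance 29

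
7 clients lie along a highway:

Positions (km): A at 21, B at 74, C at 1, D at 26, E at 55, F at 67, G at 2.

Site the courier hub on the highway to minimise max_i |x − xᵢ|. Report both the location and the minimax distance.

location 37.5, max distance 36.5

The 1-center on a line is the midpoint of the two extreme points: leftmost at 1, rightmost at 74.
Optimal location = (1 + 74)/2 = 37.5; maximum distance = (74 − 1)/2 = 36.5.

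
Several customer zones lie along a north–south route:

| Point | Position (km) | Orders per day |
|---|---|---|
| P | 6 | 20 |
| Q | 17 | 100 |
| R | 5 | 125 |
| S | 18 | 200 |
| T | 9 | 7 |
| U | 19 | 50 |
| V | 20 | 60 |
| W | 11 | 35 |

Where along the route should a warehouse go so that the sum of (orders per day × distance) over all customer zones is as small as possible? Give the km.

x = 18

For a sum of weighted absolute distances on a line, the optimum is the weighted median (not the mean). Total weight W = 597; half-weight = 298.5.
Sort by position and accumulate weight:
  km 5 (R, w=125) → cum 125
  km 6 (P, w=20) → cum 145
  km 9 (T, w=7) → cum 152
  km 11 (W, w=35) → cum 187
  km 17 (Q, w=100) → cum 287
  km 18 (S, w=200) → cum 487  ≥ 298.5 → median here
  km 19 (U, w=50) → cum 537
  km 20 (V, w=60) → cum 597
Optimal location: km 18.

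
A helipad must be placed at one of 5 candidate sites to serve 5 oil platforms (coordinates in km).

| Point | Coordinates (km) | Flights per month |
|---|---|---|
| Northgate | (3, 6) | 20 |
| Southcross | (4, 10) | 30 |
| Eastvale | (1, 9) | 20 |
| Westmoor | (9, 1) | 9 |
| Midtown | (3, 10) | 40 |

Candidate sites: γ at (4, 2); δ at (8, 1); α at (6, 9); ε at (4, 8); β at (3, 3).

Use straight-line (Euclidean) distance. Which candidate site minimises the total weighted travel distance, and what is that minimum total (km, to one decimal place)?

ε, total 334.8 km

Total weighted distance at each candidate:
  γ (4, 2): total = 843.2
  δ (8, 1): total = 1070.3
  α (6, 9): total = 455.3
  ε (4, 8): total = 334.8
  β (3, 3): total = 735.5
Minimum is at ε with total 334.8 km.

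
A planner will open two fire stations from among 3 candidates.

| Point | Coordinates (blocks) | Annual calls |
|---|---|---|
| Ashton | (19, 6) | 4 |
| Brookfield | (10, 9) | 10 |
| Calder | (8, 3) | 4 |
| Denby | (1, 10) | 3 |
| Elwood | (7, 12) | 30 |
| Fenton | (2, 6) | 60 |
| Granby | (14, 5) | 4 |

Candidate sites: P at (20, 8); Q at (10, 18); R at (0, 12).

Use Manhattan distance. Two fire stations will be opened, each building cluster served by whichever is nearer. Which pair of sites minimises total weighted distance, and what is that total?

Evaluate every pair (each demand assigned to the nearer of the two):
  {P, R}: total = 925
  {Q, R}: total = 1009
  {P, Q}: total = 1727
Best pair: {P, R} with total 925.

{P, R}, total 925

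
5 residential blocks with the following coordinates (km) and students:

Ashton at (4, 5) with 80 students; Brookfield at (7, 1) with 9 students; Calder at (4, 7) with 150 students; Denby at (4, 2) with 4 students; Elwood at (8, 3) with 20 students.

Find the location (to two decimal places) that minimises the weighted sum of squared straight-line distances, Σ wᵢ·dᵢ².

The minimiser of Σwᵢ‖p−pᵢ‖² is the weighted centroid p* = (Σwᵢpᵢ)/(Σwᵢ).
Σwᵢ = 263.
Σwᵢxᵢ = 80·4 + 9·7 + 150·4 + 4·4 + 20·8 = 1159.
Σwᵢyᵢ = 80·5 + 9·1 + 150·7 + 4·2 + 20·3 = 1527.
x* = 1159/263 = 4.41, y* = 1527/263 = 5.81.

(4.41, 5.81)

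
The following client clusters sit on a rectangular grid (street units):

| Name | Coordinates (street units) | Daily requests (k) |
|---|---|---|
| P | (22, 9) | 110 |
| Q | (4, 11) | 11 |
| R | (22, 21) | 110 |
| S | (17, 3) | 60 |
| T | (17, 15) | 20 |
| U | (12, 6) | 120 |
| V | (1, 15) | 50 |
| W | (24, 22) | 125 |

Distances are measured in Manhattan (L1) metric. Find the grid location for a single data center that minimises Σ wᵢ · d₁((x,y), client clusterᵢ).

(22, 15)

Manhattan distance separates: Σwᵢ(|x−xᵢ|+|y−yᵢ|) = Σwᵢ|x−xᵢ| + Σwᵢ|y−yᵢ|, so x and y are optimised independently as 1-D weighted medians.
Total weight W = 606; half = 303.
x-coordinate, sorted with cumulative weight:
  x=1 (V, w=50) cum 50
  x=4 (Q, w=11) cum 61
  x=12 (U, w=120) cum 181
  x=17 (S, w=60) cum 241
  x=17 (T, w=20) cum 261
  x=22 (P, w=110) cum 371  ← median
  x=22 (R, w=110) cum 481
  x=24 (W, w=125) cum 606
⇒ x* = 22
y-coordinate, sorted with cumulative weight:
  y=3 (S, w=60) cum 60
  y=6 (U, w=120) cum 180
  y=9 (P, w=110) cum 290
  y=11 (Q, w=11) cum 301
  y=15 (T, w=20) cum 321  ← median
  y=15 (V, w=50) cum 371
  y=21 (R, w=110) cum 481
  y=22 (W, w=125) cum 606
⇒ y* = 15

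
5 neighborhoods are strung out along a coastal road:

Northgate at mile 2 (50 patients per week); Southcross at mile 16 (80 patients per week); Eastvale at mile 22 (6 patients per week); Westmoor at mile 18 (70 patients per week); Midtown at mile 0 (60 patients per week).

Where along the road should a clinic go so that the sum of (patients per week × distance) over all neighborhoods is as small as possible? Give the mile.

x = 16

For a sum of weighted absolute distances on a line, the optimum is the weighted median (not the mean). Total weight W = 266; half-weight = 133.
Sort by position and accumulate weight:
  mile 0 (Midtown, w=60) → cum 60
  mile 2 (Northgate, w=50) → cum 110
  mile 16 (Southcross, w=80) → cum 190  ≥ 133 → median here
  mile 18 (Westmoor, w=70) → cum 260
  mile 22 (Eastvale, w=6) → cum 266
Optimal location: mile 16.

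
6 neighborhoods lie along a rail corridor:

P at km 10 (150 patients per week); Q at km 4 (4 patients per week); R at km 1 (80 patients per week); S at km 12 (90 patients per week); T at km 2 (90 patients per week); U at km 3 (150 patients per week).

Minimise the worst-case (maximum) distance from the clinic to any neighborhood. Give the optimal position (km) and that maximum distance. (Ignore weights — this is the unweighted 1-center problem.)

The 1-center on a line is the midpoint of the two extreme points: leftmost at 1, rightmost at 12.
Optimal location = (1 + 12)/2 = 6.5; maximum distance = (12 − 1)/2 = 5.5.

location 6.5, max distance 5.5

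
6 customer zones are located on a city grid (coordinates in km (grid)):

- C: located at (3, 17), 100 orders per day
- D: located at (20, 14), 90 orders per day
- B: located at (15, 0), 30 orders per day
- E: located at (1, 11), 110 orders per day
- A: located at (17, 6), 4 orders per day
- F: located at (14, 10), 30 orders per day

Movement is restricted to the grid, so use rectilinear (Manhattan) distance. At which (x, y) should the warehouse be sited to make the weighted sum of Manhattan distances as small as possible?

(3, 14)

Manhattan distance separates: Σwᵢ(|x−xᵢ|+|y−yᵢ|) = Σwᵢ|x−xᵢ| + Σwᵢ|y−yᵢ|, so x and y are optimised independently as 1-D weighted medians.
Total weight W = 364; half = 182.
x-coordinate, sorted with cumulative weight:
  x=1 (E, w=110) cum 110
  x=3 (C, w=100) cum 210  ← median
  x=14 (F, w=30) cum 240
  x=15 (B, w=30) cum 270
  x=17 (A, w=4) cum 274
  x=20 (D, w=90) cum 364
⇒ x* = 3
y-coordinate, sorted with cumulative weight:
  y=0 (B, w=30) cum 30
  y=6 (A, w=4) cum 34
  y=10 (F, w=30) cum 64
  y=11 (E, w=110) cum 174
  y=14 (D, w=90) cum 264  ← median
  y=17 (C, w=100) cum 364
⇒ y* = 14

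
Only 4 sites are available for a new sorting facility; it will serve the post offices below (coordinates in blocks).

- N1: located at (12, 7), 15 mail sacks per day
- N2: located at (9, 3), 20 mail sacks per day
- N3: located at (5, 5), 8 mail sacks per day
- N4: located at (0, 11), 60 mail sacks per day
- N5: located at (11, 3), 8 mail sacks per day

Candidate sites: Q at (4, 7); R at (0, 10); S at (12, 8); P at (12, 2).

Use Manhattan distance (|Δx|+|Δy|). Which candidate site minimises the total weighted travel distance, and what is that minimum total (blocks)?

R, total 829 blocks

Total weighted distance at each candidate:
  Q (4, 7): total = 892
  R (0, 10): total = 829
  S (12, 8): total = 1203
  P (12, 2): total = 1511
Minimum is at R with total 829 blocks.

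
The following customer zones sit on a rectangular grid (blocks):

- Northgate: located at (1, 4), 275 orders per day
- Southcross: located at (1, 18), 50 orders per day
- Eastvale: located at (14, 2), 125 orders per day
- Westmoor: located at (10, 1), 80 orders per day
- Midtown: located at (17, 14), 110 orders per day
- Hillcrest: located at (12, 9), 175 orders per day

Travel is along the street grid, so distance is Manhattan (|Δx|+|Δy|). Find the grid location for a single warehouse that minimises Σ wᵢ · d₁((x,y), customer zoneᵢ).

(12, 4)

Manhattan distance separates: Σwᵢ(|x−xᵢ|+|y−yᵢ|) = Σwᵢ|x−xᵢ| + Σwᵢ|y−yᵢ|, so x and y are optimised independently as 1-D weighted medians.
Total weight W = 815; half = 407.5.
x-coordinate, sorted with cumulative weight:
  x=1 (Northgate, w=275) cum 275
  x=1 (Southcross, w=50) cum 325
  x=10 (Westmoor, w=80) cum 405
  x=12 (Hillcrest, w=175) cum 580  ← median
  x=14 (Eastvale, w=125) cum 705
  x=17 (Midtown, w=110) cum 815
⇒ x* = 12
y-coordinate, sorted with cumulative weight:
  y=1 (Westmoor, w=80) cum 80
  y=2 (Eastvale, w=125) cum 205
  y=4 (Northgate, w=275) cum 480  ← median
  y=9 (Hillcrest, w=175) cum 655
  y=14 (Midtown, w=110) cum 765
  y=18 (Southcross, w=50) cum 815
⇒ y* = 4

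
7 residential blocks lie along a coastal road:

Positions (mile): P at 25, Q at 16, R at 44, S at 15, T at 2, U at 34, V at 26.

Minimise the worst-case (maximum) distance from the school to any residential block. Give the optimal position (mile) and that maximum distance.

location 23, max distance 21

The 1-center on a line is the midpoint of the two extreme points: leftmost at 2, rightmost at 44.
Optimal location = (2 + 44)/2 = 23; maximum distance = (44 − 2)/2 = 21.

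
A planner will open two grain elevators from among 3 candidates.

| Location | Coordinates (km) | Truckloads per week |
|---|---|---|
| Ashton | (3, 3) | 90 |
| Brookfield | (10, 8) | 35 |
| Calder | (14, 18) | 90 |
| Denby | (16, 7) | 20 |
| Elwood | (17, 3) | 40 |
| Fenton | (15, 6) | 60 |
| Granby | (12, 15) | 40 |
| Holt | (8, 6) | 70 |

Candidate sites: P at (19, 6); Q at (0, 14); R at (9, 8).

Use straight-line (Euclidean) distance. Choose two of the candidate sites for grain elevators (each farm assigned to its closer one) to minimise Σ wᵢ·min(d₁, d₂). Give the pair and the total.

{P, R}, total 2652.8

Evaluate every pair (each demand assigned to the nearer of the two):
  {P, R}: total = 2652.8
  {Q, R}: total = 3103.6
  {P, Q}: total = 4192.4
Best pair: {P, R} with total 2652.8.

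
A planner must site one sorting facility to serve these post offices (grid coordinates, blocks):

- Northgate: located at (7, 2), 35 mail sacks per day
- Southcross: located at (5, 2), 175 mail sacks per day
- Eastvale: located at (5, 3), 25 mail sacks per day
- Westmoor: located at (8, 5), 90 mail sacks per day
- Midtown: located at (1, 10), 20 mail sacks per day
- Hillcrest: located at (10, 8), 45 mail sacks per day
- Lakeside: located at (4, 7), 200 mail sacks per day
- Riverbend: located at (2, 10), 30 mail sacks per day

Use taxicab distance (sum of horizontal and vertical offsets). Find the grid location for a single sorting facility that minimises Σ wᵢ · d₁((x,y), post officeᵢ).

Manhattan distance separates: Σwᵢ(|x−xᵢ|+|y−yᵢ|) = Σwᵢ|x−xᵢ| + Σwᵢ|y−yᵢ|, so x and y are optimised independently as 1-D weighted medians.
Total weight W = 620; half = 310.
x-coordinate, sorted with cumulative weight:
  x=1 (Midtown, w=20) cum 20
  x=2 (Riverbend, w=30) cum 50
  x=4 (Lakeside, w=200) cum 250
  x=5 (Southcross, w=175) cum 425  ← median
  x=5 (Eastvale, w=25) cum 450
  x=7 (Northgate, w=35) cum 485
  x=8 (Westmoor, w=90) cum 575
  x=10 (Hillcrest, w=45) cum 620
⇒ x* = 5
y-coordinate, sorted with cumulative weight:
  y=2 (Northgate, w=35) cum 35
  y=2 (Southcross, w=175) cum 210
  y=3 (Eastvale, w=25) cum 235
  y=5 (Westmoor, w=90) cum 325  ← median
  y=7 (Lakeside, w=200) cum 525
  y=8 (Hillcrest, w=45) cum 570
  y=10 (Midtown, w=20) cum 590
  y=10 (Riverbend, w=30) cum 620
⇒ y* = 5

(5, 5)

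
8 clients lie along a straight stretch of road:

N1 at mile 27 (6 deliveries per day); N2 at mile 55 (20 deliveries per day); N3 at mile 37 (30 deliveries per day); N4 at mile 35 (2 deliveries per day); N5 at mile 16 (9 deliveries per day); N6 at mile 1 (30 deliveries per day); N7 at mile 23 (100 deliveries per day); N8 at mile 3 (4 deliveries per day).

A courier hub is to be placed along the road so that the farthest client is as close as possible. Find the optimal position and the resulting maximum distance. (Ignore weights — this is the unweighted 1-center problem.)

location 28, max distance 27

The 1-center on a line is the midpoint of the two extreme points: leftmost at 1, rightmost at 55.
Optimal location = (1 + 55)/2 = 28; maximum distance = (55 − 1)/2 = 27.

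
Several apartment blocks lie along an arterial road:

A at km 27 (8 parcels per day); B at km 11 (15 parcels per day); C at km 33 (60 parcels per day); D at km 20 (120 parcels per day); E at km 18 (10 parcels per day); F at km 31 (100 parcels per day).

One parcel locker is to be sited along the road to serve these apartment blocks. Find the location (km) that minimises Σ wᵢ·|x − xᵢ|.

x = 31

For a sum of weighted absolute distances on a line, the optimum is the weighted median (not the mean). Total weight W = 313; half-weight = 156.5.
Sort by position and accumulate weight:
  km 11 (B, w=15) → cum 15
  km 18 (E, w=10) → cum 25
  km 20 (D, w=120) → cum 145
  km 27 (A, w=8) → cum 153
  km 31 (F, w=100) → cum 253  ≥ 156.5 → median here
  km 33 (C, w=60) → cum 313
Optimal location: km 31.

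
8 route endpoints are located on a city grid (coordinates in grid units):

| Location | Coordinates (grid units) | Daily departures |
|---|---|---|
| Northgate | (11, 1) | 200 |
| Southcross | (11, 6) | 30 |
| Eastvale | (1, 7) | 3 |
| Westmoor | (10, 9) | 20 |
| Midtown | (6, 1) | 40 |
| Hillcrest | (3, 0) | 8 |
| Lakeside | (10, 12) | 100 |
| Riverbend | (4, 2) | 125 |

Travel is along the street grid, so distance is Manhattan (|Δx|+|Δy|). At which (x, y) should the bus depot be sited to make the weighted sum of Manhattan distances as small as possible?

(10, 2)

Manhattan distance separates: Σwᵢ(|x−xᵢ|+|y−yᵢ|) = Σwᵢ|x−xᵢ| + Σwᵢ|y−yᵢ|, so x and y are optimised independently as 1-D weighted medians.
Total weight W = 526; half = 263.
x-coordinate, sorted with cumulative weight:
  x=1 (Eastvale, w=3) cum 3
  x=3 (Hillcrest, w=8) cum 11
  x=4 (Riverbend, w=125) cum 136
  x=6 (Midtown, w=40) cum 176
  x=10 (Westmoor, w=20) cum 196
  x=10 (Lakeside, w=100) cum 296  ← median
  x=11 (Northgate, w=200) cum 496
  x=11 (Southcross, w=30) cum 526
⇒ x* = 10
y-coordinate, sorted with cumulative weight:
  y=0 (Hillcrest, w=8) cum 8
  y=1 (Northgate, w=200) cum 208
  y=1 (Midtown, w=40) cum 248
  y=2 (Riverbend, w=125) cum 373  ← median
  y=6 (Southcross, w=30) cum 403
  y=7 (Eastvale, w=3) cum 406
  y=9 (Westmoor, w=20) cum 426
  y=12 (Lakeside, w=100) cum 526
⇒ y* = 2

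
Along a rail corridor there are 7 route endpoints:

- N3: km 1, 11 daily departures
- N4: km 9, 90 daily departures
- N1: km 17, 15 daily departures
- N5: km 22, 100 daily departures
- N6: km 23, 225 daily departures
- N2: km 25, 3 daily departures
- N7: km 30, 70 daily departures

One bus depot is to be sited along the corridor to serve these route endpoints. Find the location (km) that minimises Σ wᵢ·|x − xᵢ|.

For a sum of weighted absolute distances on a line, the optimum is the weighted median (not the mean). Total weight W = 514; half-weight = 257.
Sort by position and accumulate weight:
  km 1 (N3, w=11) → cum 11
  km 9 (N4, w=90) → cum 101
  km 17 (N1, w=15) → cum 116
  km 22 (N5, w=100) → cum 216
  km 23 (N6, w=225) → cum 441  ≥ 257 → median here
  km 25 (N2, w=3) → cum 444
  km 30 (N7, w=70) → cum 514
Optimal location: km 23.

x = 23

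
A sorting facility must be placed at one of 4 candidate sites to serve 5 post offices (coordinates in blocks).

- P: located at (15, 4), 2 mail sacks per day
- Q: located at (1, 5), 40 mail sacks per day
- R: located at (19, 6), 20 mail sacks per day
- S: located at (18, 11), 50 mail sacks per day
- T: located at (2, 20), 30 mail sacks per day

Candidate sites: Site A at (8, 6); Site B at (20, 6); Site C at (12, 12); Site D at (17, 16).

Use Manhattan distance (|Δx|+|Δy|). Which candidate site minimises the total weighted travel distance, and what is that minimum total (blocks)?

Site C, total 1892 blocks

Total weighted distance at each candidate:
  Site A (8, 6): total = 1908
  Site B (20, 6): total = 2144
  Site C (12, 12): total = 1892
  Site D (17, 16): total = 2218
Minimum is at Site C with total 1892 blocks.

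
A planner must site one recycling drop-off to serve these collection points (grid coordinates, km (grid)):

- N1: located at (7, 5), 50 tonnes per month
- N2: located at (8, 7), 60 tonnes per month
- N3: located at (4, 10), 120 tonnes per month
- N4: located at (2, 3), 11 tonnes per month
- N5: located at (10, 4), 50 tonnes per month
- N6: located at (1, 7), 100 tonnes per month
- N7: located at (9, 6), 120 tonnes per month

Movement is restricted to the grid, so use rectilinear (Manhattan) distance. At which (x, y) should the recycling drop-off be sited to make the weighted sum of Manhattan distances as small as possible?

(7, 7)

Manhattan distance separates: Σwᵢ(|x−xᵢ|+|y−yᵢ|) = Σwᵢ|x−xᵢ| + Σwᵢ|y−yᵢ|, so x and y are optimised independently as 1-D weighted medians.
Total weight W = 511; half = 255.5.
x-coordinate, sorted with cumulative weight:
  x=1 (N6, w=100) cum 100
  x=2 (N4, w=11) cum 111
  x=4 (N3, w=120) cum 231
  x=7 (N1, w=50) cum 281  ← median
  x=8 (N2, w=60) cum 341
  x=9 (N7, w=120) cum 461
  x=10 (N5, w=50) cum 511
⇒ x* = 7
y-coordinate, sorted with cumulative weight:
  y=3 (N4, w=11) cum 11
  y=4 (N5, w=50) cum 61
  y=5 (N1, w=50) cum 111
  y=6 (N7, w=120) cum 231
  y=7 (N2, w=60) cum 291  ← median
  y=7 (N6, w=100) cum 391
  y=10 (N3, w=120) cum 511
⇒ y* = 7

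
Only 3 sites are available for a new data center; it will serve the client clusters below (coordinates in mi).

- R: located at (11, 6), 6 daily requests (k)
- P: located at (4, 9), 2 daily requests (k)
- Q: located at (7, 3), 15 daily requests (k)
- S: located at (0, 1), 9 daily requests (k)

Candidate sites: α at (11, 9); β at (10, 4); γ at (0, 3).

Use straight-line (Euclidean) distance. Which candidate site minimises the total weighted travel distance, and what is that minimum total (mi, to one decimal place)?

β, total 170.4 mi

Total weighted distance at each candidate:
  α (11, 9): total = 262.6
  β (10, 4): total = 170.4
  γ (0, 3): total = 205.8
Minimum is at β with total 170.4 mi.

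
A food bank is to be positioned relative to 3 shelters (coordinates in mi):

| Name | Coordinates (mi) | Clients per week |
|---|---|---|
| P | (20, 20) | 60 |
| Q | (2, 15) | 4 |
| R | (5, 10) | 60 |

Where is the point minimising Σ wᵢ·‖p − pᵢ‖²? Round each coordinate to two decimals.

(12.16, 15.00)

The minimiser of Σwᵢ‖p−pᵢ‖² is the weighted centroid p* = (Σwᵢpᵢ)/(Σwᵢ).
Σwᵢ = 124.
Σwᵢxᵢ = 60·20 + 4·2 + 60·5 = 1508.
Σwᵢyᵢ = 60·20 + 4·15 + 60·10 = 1860.
x* = 1508/124 = 12.16, y* = 1860/124 = 15.00.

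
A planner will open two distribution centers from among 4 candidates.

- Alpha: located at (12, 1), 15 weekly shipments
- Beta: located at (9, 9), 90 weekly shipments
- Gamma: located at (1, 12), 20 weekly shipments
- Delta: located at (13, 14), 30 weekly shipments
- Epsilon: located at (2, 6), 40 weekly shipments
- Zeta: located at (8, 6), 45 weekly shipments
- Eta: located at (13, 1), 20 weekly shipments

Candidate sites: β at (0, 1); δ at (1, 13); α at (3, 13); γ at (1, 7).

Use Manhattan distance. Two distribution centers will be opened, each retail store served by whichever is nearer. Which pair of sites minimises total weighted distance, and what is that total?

Evaluate every pair (each demand assigned to the nearer of the two):
  {α, γ}: total = 2345
  {δ, γ}: total = 2365
  {β, γ}: total = 2450
  {β, α}: total = 2550
  {β, δ}: total = 2795
  {δ, α}: total = 2865
Best pair: {α, γ} with total 2345.

{α, γ}, total 2345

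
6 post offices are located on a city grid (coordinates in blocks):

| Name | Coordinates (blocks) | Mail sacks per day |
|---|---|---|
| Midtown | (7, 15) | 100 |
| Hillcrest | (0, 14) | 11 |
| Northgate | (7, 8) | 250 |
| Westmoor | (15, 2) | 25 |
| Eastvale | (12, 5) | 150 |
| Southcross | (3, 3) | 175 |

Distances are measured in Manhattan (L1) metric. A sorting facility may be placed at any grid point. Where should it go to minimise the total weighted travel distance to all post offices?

Manhattan distance separates: Σwᵢ(|x−xᵢ|+|y−yᵢ|) = Σwᵢ|x−xᵢ| + Σwᵢ|y−yᵢ|, so x and y are optimised independently as 1-D weighted medians.
Total weight W = 711; half = 355.5.
x-coordinate, sorted with cumulative weight:
  x=0 (Hillcrest, w=11) cum 11
  x=3 (Southcross, w=175) cum 186
  x=7 (Midtown, w=100) cum 286
  x=7 (Northgate, w=250) cum 536  ← median
  x=12 (Eastvale, w=150) cum 686
  x=15 (Westmoor, w=25) cum 711
⇒ x* = 7
y-coordinate, sorted with cumulative weight:
  y=2 (Westmoor, w=25) cum 25
  y=3 (Southcross, w=175) cum 200
  y=5 (Eastvale, w=150) cum 350
  y=8 (Northgate, w=250) cum 600  ← median
  y=14 (Hillcrest, w=11) cum 611
  y=15 (Midtown, w=100) cum 711
⇒ y* = 8

(7, 8)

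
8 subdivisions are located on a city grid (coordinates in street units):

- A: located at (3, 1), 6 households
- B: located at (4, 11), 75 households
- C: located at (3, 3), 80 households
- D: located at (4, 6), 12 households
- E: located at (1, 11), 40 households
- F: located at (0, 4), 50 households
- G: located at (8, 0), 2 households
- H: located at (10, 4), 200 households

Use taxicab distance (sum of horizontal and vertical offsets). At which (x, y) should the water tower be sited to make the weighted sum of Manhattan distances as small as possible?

(4, 4)

Manhattan distance separates: Σwᵢ(|x−xᵢ|+|y−yᵢ|) = Σwᵢ|x−xᵢ| + Σwᵢ|y−yᵢ|, so x and y are optimised independently as 1-D weighted medians.
Total weight W = 465; half = 232.5.
x-coordinate, sorted with cumulative weight:
  x=0 (F, w=50) cum 50
  x=1 (E, w=40) cum 90
  x=3 (A, w=6) cum 96
  x=3 (C, w=80) cum 176
  x=4 (B, w=75) cum 251  ← median
  x=4 (D, w=12) cum 263
  x=8 (G, w=2) cum 265
  x=10 (H, w=200) cum 465
⇒ x* = 4
y-coordinate, sorted with cumulative weight:
  y=0 (G, w=2) cum 2
  y=1 (A, w=6) cum 8
  y=3 (C, w=80) cum 88
  y=4 (F, w=50) cum 138
  y=4 (H, w=200) cum 338  ← median
  y=6 (D, w=12) cum 350
  y=11 (B, w=75) cum 425
  y=11 (E, w=40) cum 465
⇒ y* = 4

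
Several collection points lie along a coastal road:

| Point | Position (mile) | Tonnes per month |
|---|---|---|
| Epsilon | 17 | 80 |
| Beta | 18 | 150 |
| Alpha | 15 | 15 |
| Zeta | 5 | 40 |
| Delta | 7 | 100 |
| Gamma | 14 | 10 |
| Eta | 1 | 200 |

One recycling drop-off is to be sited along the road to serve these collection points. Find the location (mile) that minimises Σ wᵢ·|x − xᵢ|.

x = 7

For a sum of weighted absolute distances on a line, the optimum is the weighted median (not the mean). Total weight W = 595; half-weight = 297.5.
Sort by position and accumulate weight:
  mile 1 (Eta, w=200) → cum 200
  mile 5 (Zeta, w=40) → cum 240
  mile 7 (Delta, w=100) → cum 340  ≥ 297.5 → median here
  mile 14 (Gamma, w=10) → cum 350
  mile 15 (Alpha, w=15) → cum 365
  mile 17 (Epsilon, w=80) → cum 445
  mile 18 (Beta, w=150) → cum 595
Optimal location: mile 7.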